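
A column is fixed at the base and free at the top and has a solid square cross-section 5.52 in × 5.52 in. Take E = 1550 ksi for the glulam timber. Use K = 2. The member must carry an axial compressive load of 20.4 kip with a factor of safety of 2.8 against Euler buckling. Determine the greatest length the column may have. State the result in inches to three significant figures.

L_max ≈ 72.0 in

I = a⁴/12 = 5.52⁴/12 = 77.37 in⁴
Required critical load P_cr = n·P = 2.8 × 20.4 = 57.12 kip = 5.712×10^4 lb
From P_cr = π²EI/(K·L)²:  L = (1/K)·√(π²EI/P_cr) = (1/2)·√(π²×1.55×10^6×77.37/5.712×10^4)
L = 72.0 in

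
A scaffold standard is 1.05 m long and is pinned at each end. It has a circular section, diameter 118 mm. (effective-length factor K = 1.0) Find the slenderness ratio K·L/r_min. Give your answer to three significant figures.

λ ≈ 35.6

I = πd⁴/64 = π×118⁴/64 = 9.517×10^6 mm⁴
A = 1.094×10^4 mm²;  r_min = √(I/A) = √(9.517×10^6/1.094×10^4) = 29.50 mm
L_e = K·L = 1 × 1.05 m = 1.050 m = 1050.0 mm
λ = L_e / r_min = 1050.0 / 29.50 = 35.6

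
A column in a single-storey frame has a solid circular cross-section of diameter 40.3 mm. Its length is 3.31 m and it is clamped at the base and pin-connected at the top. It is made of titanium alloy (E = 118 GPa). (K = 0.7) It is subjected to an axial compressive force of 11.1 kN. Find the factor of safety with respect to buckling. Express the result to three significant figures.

I = πd⁴/64 = π×40.3⁴/64 = 1.295×10^5 mm⁴
I = 1.295×10^5 mm⁴ = 1.295×10^-7 m⁴
Effective length L_e = K·L = 0.7 × 3.31 = 2.317 m
P_cr = π²EI / L_e² = π² × 118×10⁹ × 1.295×10^-7 / 2.317² = 2.809×10^4 N
Factor of safety n = P_cr / P = 28.088 / 11.1 = 2.53

n ≈ 2.53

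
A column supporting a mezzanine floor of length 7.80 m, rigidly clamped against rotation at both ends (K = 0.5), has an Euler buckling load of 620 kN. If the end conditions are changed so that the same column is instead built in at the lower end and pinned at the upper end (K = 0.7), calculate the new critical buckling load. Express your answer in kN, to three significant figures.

P_cr ∝ 1/K², so P_cr,new = P_cr,old × (K_old/K_new)² = 620 × (0.5/0.7)²
= 620 × 0.5102 = 316 kN

P_cr ≈ 316 kN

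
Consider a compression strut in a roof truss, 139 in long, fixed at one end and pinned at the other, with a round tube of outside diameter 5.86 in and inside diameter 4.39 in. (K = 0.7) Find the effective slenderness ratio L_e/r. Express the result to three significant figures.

d_o = 5.86 in, d_i = 4.39 in
I = π(d_o⁴ − d_i⁴)/64 = π(5.86⁴ − 4.390⁴)/64 = 39.65 in⁴
A = 11.83 in²;  r_min = √(I/A) = √(39.65/11.83) = 1.831 in
L_e = K·L = 0.7 × 139 = 97.30 in
λ = L_e / r_min = 97.300 / 1.831 = 53.2

λ ≈ 53.2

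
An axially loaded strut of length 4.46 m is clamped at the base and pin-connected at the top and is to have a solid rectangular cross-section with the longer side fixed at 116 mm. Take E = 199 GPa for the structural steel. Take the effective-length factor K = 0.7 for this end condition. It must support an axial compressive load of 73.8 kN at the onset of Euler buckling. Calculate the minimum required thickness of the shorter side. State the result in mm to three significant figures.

L_e = K·L = 0.7 × 4.46 = 3.122 m
Required I = P_cr·L_e²/(π²E) = 7.380×10^4 × 3.122² / (π² × 1.99×10^11) = 3.662×10^-7 m⁴
I_req = 3.662×10^5 mm⁴
Rectangle, weak axis: I_min = h·b³/12 with h = 116 mm fixed  ⇒  b = (12I/h)^(1/3) = 33.6 mm

b ≈ 33.6 mm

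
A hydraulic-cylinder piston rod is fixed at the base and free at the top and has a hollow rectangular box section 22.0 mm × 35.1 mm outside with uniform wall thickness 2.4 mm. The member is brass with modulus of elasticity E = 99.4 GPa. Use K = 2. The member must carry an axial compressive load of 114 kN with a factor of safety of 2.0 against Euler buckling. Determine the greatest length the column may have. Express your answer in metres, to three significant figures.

Inner dimensions: h_i = 35.1 − 2×2.4 = 30.30 mm, b_i = 22.0 − 2×2.4 = 17.20 mm
Weak-axis I_min = (h_o·b_o³ − h_i·b_i³)/12 with b_o = 22.0, b_i = 17.20 mm (shorter outer/inner sides).
I_min = (35.1×22.0³ − 30.30×17.20³)/12 = 1.830×10^4 mm⁴
I = 1.830×10^-8 m⁴
Required critical load P_cr = n·P = 2.0 × 114 = 228.0 kN = 2.280×10^5 N
From P_cr = π²EI/(K·L)²:  L = (1/K)·√(π²EI/P_cr) = (1/2)·√(π²×9.94×10^10×1.830×10^-8/2.280×10^5)
L = 0.140 m

L_max ≈ 0.140 m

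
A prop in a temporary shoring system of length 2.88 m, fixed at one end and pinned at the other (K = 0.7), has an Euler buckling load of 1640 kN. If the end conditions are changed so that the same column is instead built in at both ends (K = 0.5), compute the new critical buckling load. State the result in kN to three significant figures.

P_cr ∝ 1/K², so P_cr,new = P_cr,old × (K_old/K_new)² = 1640 × (0.7/0.5)²
= 1640 × 1.960 = 3210 kN

P_cr ≈ 3210 kN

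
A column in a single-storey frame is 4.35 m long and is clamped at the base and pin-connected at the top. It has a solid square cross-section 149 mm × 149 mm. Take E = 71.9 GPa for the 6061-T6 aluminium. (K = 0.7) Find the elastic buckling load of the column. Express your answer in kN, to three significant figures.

P_cr ≈ 3140 kN

I = a⁴/12 = 149⁴/12 = 4.107×10^7 mm⁴
I = 4.107×10^7 mm⁴ = 4.107×10^-5 m⁴
Effective length L_e = K·L = 0.7 × 4.35 = 3.045 m
P_cr = π²EI / L_e² = π² × 71.9×10⁹ × 4.107×10^-5 / 3.045² = 3.144×10^6 N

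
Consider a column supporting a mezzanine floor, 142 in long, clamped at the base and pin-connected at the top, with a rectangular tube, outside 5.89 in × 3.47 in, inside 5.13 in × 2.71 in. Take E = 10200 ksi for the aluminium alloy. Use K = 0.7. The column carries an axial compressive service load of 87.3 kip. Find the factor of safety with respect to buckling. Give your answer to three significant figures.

Weak-axis I_min = (h_o·b_o³ − h_i·b_i³)/12 with b_o = 3.47, b_i = 2.710 in (shorter outer/inner sides).
I_min = (5.89×3.47³ − 5.130×2.710³)/12 = 12.00 in⁴
Effective length L_e = K·L = 0.7 × 142 = 99.40 in
P_cr = π²EI / L_e² = π² × 10200×10³ × 12.00 / 99.40² = 1.223×10^5 lb
Factor of safety n = P_cr / P = 122.26 / 87.3 = 1.40

n ≈ 1.40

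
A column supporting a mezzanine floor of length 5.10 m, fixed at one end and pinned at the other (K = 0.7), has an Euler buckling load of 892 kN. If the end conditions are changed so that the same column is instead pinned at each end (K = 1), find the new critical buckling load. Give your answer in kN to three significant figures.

P_cr ∝ 1/K², so P_cr,new = P_cr,old × (K_old/K_new)² = 892 × (0.7/1)²
= 892 × 0.4900 = 437 kN

P_cr ≈ 437 kN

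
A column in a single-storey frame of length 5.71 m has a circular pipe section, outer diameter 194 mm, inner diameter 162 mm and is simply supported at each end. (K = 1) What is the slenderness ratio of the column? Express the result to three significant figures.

λ ≈ 90.4

d_o = 194 mm, d_i = 162 mm
I = π(d_o⁴ − d_i⁴)/64 = π(194⁴ − 162.0⁴)/64 = 3.572×10^7 mm⁴
A = 8.947×10^3 mm²;  r_min = √(I/A) = √(3.572×10^7/8.947×10^3) = 63.19 mm
L_e = K·L = 1 × 5.71 m = 5.710 m = 5710.0 mm
λ = L_e / r_min = 5710.0 / 63.19 = 90.4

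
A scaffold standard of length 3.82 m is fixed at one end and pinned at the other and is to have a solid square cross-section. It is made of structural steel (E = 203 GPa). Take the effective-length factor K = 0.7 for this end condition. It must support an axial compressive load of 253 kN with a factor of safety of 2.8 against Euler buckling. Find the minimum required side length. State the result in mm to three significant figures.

a ≈ 74.2 mm

Required P_cr = n·P = 2.8 × 253 = 708.4 kN
L_e = K·L = 0.7 × 3.82 = 2.674 m
Required I = P_cr·L_e²/(π²E) = 7.084×10^5 × 2.674² / (π² × 2.03×10^11) = 2.528×10^-6 m⁴
I_req = 2.528×10^6 mm⁴
Solid square: I = a⁴/12  ⇒  a = (12I)^(1/4) = (12×2.528×10^6)^(1/4) = 74.2 mm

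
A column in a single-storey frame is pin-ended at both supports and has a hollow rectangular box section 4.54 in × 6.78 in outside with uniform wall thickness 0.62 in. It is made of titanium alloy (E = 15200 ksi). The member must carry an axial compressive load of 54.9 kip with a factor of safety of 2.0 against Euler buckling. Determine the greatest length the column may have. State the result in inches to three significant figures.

Inner dimensions: h_i = 6.78 − 2×0.62 = 5.540 in, b_i = 4.54 − 2×0.62 = 3.300 in
Weak-axis I_min = (h_o·b_o³ − h_i·b_i³)/12 with b_o = 4.54, b_i = 3.300 in (shorter outer/inner sides).
I_min = (6.78×4.54³ − 5.540×3.300³)/12 = 36.28 in⁴
Required critical load P_cr = n·P = 2.0 × 54.9 = 109.8 kip = 1.098×10^5 lb
From P_cr = π²EI/(K·L)²:  L = (1/K)·√(π²EI/P_cr) = (1/1)·√(π²×1.52×10^7×36.28/1.098×10^5)
L = 223 in

L_max ≈ 223 in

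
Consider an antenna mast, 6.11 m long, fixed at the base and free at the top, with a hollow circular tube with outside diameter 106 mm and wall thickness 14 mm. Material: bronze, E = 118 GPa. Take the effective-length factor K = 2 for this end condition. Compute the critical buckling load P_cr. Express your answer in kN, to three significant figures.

Inner diameter d_i = 106 − 2×14 = 78.00 mm
I = π(d_o⁴ − d_i⁴)/64 = π(106⁴ − 78.00⁴)/64 = 4.380×10^6 mm⁴
I = 4.380×10^6 mm⁴ = 4.380×10^-6 m⁴
Effective length L_e = K·L = 2 × 6.11 = 12.22 m
P_cr = π²EI / L_e² = π² × 118×10⁹ × 4.380×10^-6 / 12.22² = 3.416×10^4 N

P_cr ≈ 34.2 kN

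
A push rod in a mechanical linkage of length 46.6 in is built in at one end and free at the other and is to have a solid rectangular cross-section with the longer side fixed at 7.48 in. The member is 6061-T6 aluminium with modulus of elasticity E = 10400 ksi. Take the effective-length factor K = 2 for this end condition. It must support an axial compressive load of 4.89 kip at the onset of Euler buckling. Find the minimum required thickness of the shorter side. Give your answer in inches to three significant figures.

b ≈ 0.872 in

L_e = K·L = 2 × 46.6 = 93.20 in
Required I = P_cr·L_e²/(π²E) = 4.890×10^3 × 93.20² / (π² × 1.04×10^7) = 0.4138 in⁴
Rectangle, weak axis: I_min = h·b³/12 with h = 7.48 in fixed  ⇒  b = (12I/h)^(1/3) = 0.872 in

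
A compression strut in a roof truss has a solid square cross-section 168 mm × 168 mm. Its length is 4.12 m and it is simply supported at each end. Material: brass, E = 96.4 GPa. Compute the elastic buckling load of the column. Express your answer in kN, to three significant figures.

P_cr ≈ 3720 kN

I = a⁴/12 = 168⁴/12 = 6.638×10^7 mm⁴
I = 6.638×10^7 mm⁴ = 6.638×10^-5 m⁴
Effective length L_e = K·L = 1 × 4.12 = 4.120 m
P_cr = π²EI / L_e² = π² × 96.4×10⁹ × 6.638×10^-5 / 4.120² = 3.721×10^6 N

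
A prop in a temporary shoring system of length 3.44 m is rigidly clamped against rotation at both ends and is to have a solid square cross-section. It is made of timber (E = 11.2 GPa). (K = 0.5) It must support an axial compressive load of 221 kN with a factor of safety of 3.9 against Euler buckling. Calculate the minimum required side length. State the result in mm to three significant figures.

a ≈ 129 mm

Required P_cr = n·P = 3.9 × 221 = 861.9 kN
L_e = K·L = 0.5 × 3.44 = 1.720 m
Required I = P_cr·L_e²/(π²E) = 8.619×10^5 × 1.720² / (π² × 1.12×10^10) = 2.307×10^-5 m⁴
I_req = 2.307×10^7 mm⁴
Solid square: I = a⁴/12  ⇒  a = (12I)^(1/4) = (12×2.307×10^7)^(1/4) = 129 mm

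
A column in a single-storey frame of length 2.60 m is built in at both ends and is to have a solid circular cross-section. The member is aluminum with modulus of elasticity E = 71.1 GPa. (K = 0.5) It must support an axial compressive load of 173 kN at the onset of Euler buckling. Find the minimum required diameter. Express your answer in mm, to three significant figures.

L_e = K·L = 0.5 × 2.60 = 1.300 m
Required I = P_cr·L_e²/(π²E) = 1.730×10^5 × 1.300² / (π² × 7.11×10^10) = 4.166×10^-7 m⁴
I_req = 4.166×10^5 mm⁴
Solid circle: I = πd⁴/64  ⇒  d = (64I/π)^(1/4) = (64×4.166×10^5/π)^(1/4) = 54.0 mm

d ≈ 54.0 mm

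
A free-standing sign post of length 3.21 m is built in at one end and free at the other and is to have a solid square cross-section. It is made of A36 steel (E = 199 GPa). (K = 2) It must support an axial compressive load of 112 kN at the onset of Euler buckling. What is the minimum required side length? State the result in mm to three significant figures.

a ≈ 72.9 mm

L_e = K·L = 2 × 3.21 = 6.420 m
Required I = P_cr·L_e²/(π²E) = 1.120×10^5 × 6.420² / (π² × 1.99×10^11) = 2.350×10^-6 m⁴
I_req = 2.350×10^6 mm⁴
Solid square: I = a⁴/12  ⇒  a = (12I)^(1/4) = (12×2.350×10^6)^(1/4) = 72.9 mm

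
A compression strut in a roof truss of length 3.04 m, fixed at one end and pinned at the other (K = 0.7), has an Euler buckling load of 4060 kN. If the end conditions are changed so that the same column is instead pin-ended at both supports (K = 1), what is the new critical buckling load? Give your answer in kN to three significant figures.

P_cr ∝ 1/K², so P_cr,new = P_cr,old × (K_old/K_new)² = 4060 × (0.7/1)²
= 4060 × 0.4900 = 1990 kN

P_cr ≈ 1990 kN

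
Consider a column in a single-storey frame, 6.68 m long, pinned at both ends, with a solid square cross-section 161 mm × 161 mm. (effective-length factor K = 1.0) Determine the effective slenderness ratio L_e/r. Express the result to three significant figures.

For a square r = a/√12 = 161/√12 = 46.48 mm
L_e = K·L = 1 × 6.68 m = 6.680 m = 6680.0 mm
λ = L_e / r_min = 6680.0 / 46.48 = 144

λ ≈ 144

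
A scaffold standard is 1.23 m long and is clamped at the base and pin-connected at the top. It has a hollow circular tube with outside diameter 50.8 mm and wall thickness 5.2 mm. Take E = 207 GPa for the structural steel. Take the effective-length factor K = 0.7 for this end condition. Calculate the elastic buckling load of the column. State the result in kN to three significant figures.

P_cr ≈ 541 kN

Inner diameter d_i = 50.8 − 2×5.2 = 40.40 mm
I = π(d_o⁴ − d_i⁴)/64 = π(50.8⁴ − 40.40⁴)/64 = 1.961×10^5 mm⁴
I = 1.961×10^5 mm⁴ = 1.961×10^-7 m⁴
Effective length L_e = K·L = 0.7 × 1.23 = 0.8610 m
P_cr = π²EI / L_e² = π² × 207×10⁹ × 1.961×10^-7 / 0.8610² = 5.405×10^5 N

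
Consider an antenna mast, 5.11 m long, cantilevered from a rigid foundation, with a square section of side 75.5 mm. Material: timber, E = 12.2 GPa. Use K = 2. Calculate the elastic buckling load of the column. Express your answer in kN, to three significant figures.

P_cr ≈ 3.12 kN

I = a⁴/12 = 75.5⁴/12 = 2.708×10^6 mm⁴
I = 2.708×10^6 mm⁴ = 2.708×10^-6 m⁴
Effective length L_e = K·L = 2 × 5.11 = 10.22 m
P_cr = π²EI / L_e² = π² × 12.2×10⁹ × 2.708×10^-6 / 10.22² = 3.122×10^3 N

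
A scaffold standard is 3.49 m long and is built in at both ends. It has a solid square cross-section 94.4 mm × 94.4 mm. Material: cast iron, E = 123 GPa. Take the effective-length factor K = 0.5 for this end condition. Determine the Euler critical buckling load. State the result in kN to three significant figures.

I = a⁴/12 = 94.4⁴/12 = 6.618×10^6 mm⁴
I = 6.618×10^6 mm⁴ = 6.618×10^-6 m⁴
Effective length L_e = K·L = 0.5 × 3.49 = 1.745 m
P_cr = π²EI / L_e² = π² × 123×10⁹ × 6.618×10^-6 / 1.745² = 2.638×10^6 N

P_cr ≈ 2640 kN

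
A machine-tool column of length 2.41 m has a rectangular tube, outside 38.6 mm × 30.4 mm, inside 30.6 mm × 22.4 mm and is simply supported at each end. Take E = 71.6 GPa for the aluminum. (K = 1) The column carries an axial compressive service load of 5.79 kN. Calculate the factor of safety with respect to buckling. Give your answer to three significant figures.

n ≈ 1.30

Weak-axis I_min = (h_o·b_o³ − h_i·b_i³)/12 with b_o = 30.4, b_i = 22.40 mm (shorter outer/inner sides).
I_min = (38.6×30.4³ − 30.60×22.40³)/12 = 6.171×10^4 mm⁴
I = 6.171×10^4 mm⁴ = 6.171×10^-8 m⁴
Effective length L_e = K·L = 1 × 2.41 = 2.410 m
P_cr = π²EI / L_e² = π² × 71.6×10⁹ × 6.171×10^-8 / 2.410² = 7.508×10^3 N
Factor of safety n = P_cr / P = 7.5082 / 5.79 = 1.30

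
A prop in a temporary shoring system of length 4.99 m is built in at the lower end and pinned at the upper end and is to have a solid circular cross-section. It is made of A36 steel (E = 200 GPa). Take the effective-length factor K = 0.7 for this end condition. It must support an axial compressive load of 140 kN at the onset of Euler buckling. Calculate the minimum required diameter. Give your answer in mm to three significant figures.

d ≈ 64.8 mm

L_e = K·L = 0.7 × 4.99 = 3.493 m
Required I = P_cr·L_e²/(π²E) = 1.400×10^5 × 3.493² / (π² × 2.00×10^11) = 8.654×10^-7 m⁴
I_req = 8.654×10^5 mm⁴
Solid circle: I = πd⁴/64  ⇒  d = (64I/π)^(1/4) = (64×8.654×10^5/π)^(1/4) = 64.8 mm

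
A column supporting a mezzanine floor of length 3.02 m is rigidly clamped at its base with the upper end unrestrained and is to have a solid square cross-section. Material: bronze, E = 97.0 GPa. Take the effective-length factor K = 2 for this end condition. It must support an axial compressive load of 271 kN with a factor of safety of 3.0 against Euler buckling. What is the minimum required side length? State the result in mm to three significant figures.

a ≈ 139 mm

Required P_cr = n·P = 3.0 × 271 = 813.0 kN
L_e = K·L = 2 × 3.02 = 6.040 m
Required I = P_cr·L_e²/(π²E) = 8.130×10^5 × 6.040² / (π² × 9.70×10^10) = 3.098×10^-5 m⁴
I_req = 3.098×10^7 mm⁴
Solid square: I = a⁴/12  ⇒  a = (12I)^(1/4) = (12×3.098×10^7)^(1/4) = 139 mm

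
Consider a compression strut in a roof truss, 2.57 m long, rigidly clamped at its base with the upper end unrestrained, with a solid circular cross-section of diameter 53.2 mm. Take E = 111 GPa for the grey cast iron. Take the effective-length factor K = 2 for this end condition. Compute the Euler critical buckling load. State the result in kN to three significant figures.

P_cr ≈ 16.3 kN

I = πd⁴/64 = π×53.2⁴/64 = 3.932×10^5 mm⁴
I = 3.932×10^5 mm⁴ = 3.932×10^-7 m⁴
Effective length L_e = K·L = 2 × 2.57 = 5.140 m
P_cr = π²EI / L_e² = π² × 111×10⁹ × 3.932×10^-7 / 5.140² = 1.630×10^4 N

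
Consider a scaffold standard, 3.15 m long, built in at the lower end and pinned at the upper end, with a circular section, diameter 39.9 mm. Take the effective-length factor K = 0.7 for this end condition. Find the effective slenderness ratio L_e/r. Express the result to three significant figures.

λ ≈ 221

For a solid circle r = d/4 = 39.9/4 = 9.975 mm
L_e = K·L = 0.7 × 3.15 m = 2.205 m = 2205.0 mm
λ = L_e / r_min = 2205.0 / 9.975 = 221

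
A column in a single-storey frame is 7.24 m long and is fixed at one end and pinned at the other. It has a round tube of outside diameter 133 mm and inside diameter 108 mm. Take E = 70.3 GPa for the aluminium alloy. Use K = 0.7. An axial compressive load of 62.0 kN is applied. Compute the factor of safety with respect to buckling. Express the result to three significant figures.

n ≈ 3.78

d_o = 133 mm, d_i = 108 mm
I = π(d_o⁴ − d_i⁴)/64 = π(133⁴ − 108.0⁴)/64 = 8.681×10^6 mm⁴
I = 8.681×10^6 mm⁴ = 8.681×10^-6 m⁴
Effective length L_e = K·L = 0.7 × 7.24 = 5.068 m
P_cr = π²EI / L_e² = π² × 70.3×10⁹ × 8.681×10^-6 / 5.068² = 2.345×10^5 N
Factor of safety n = P_cr / P = 234.51 / 62.0 = 3.78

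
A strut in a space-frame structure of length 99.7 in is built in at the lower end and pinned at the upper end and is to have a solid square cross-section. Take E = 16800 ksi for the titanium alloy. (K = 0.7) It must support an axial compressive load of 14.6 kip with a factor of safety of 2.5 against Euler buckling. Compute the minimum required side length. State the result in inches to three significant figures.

a ≈ 1.89 in

Required P_cr = n·P = 2.5 × 14.6 = 36.50 kip
L_e = K·L = 0.7 × 99.7 = 69.79 in
Required I = P_cr·L_e²/(π²E) = 3.650×10^4 × 69.79² / (π² × 1.68×10^7) = 1.072 in⁴
Solid square: I = a⁴/12  ⇒  a = (12I)^(1/4) = (12×1.072)^(1/4) = 1.89 in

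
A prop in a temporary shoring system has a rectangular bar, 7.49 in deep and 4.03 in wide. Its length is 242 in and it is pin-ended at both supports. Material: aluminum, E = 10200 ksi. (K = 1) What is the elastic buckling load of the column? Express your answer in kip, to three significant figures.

P_cr ≈ 70.2 kip

Buckling occurs about the weak axis: I_min = h·b³/12 with b = 4.03 in (the shorter side).
I_min = 7.49×4.03³/12 = 40.85 in⁴
Effective length L_e = K·L = 1 × 242 = 242.0 in
P_cr = π²EI / L_e² = π² × 10200×10³ × 40.85 / 242.0² = 7.022×10^4 lb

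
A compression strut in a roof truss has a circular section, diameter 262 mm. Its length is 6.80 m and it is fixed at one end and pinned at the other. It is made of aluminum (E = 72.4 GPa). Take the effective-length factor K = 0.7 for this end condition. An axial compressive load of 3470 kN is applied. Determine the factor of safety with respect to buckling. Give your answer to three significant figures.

n ≈ 2.10

I = πd⁴/64 = π×262⁴/64 = 2.313×10^8 mm⁴
I = 2.313×10^8 mm⁴ = 2.313×10^-4 m⁴
Effective length L_e = K·L = 0.7 × 6.80 = 4.760 m
P_cr = π²EI / L_e² = π² × 72.4×10⁹ × 2.313×10^-4 / 4.760² = 7.295×10^6 N
Factor of safety n = P_cr / P = 7294.6 / 3470 = 2.10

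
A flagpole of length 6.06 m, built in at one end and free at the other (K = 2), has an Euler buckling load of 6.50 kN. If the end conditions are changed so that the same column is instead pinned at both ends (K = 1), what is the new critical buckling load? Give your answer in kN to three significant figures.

P_cr ∝ 1/K², so P_cr,new = P_cr,old × (K_old/K_new)² = 6.50 × (2/1)²
= 6.50 × 4.000 = 26.0 kN

P_cr ≈ 26.0 kN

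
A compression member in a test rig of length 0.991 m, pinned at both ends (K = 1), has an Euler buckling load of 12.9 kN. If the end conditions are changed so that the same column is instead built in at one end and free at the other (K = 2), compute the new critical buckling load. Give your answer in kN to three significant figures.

P_cr ∝ 1/K², so P_cr,new = P_cr,old × (K_old/K_new)² = 12.9 × (1/2)²
= 12.9 × 0.2500 = 3.22 kN

P_cr ≈ 3.22 kN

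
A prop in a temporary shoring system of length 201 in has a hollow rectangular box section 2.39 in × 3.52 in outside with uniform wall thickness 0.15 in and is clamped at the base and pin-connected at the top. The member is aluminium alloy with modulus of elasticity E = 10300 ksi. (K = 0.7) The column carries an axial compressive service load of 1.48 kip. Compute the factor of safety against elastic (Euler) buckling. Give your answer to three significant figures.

n ≈ 5.39

Inner dimensions: h_i = 3.52 − 2×0.15 = 3.220 in, b_i = 2.39 − 2×0.15 = 2.090 in
Weak-axis I_min = (h_o·b_o³ − h_i·b_i³)/12 with b_o = 2.39, b_i = 2.090 in (shorter outer/inner sides).
I_min = (3.52×2.39³ − 3.220×2.090³)/12 = 1.555 in⁴
Effective length L_e = K·L = 0.7 × 201 = 140.7 in
P_cr = π²EI / L_e² = π² × 10300×10³ × 1.555 / 140.7² = 7.984×10^3 lb
Factor of safety n = P_cr / P = 7.9844 / 1.48 = 5.39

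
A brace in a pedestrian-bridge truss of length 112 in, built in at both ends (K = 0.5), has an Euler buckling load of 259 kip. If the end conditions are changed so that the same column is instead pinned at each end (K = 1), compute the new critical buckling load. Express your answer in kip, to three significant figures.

P_cr ≈ 64.8 kip

P_cr ∝ 1/K², so P_cr,new = P_cr,old × (K_old/K_new)² = 259 × (0.5/1)²
= 259 × 0.2500 = 64.8 kip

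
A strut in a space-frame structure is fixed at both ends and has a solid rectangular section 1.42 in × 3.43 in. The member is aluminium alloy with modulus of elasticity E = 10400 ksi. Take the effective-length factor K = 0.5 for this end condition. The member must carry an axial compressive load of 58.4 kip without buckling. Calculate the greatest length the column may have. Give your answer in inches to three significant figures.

L_max ≈ 75.9 in

Buckling occurs about the weak axis: I_min = h·b³/12 with b = 1.42 in (the shorter side).
I_min = 3.43×1.42³/12 = 0.8184 in⁴
At the buckling limit P_cr = P = 5.840×10^4 lb
From P_cr = π²EI/(K·L)²:  L = (1/K)·√(π²EI/P_cr) = (1/0.5)·√(π²×1.04×10^7×0.8184/5.840×10^4)
L = 75.9 in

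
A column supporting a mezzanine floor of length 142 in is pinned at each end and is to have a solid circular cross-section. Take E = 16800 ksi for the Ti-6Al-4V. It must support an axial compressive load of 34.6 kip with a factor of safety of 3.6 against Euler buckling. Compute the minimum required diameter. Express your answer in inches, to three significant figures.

d ≈ 4.19 in

Required P_cr = n·P = 3.6 × 34.6 = 124.6 kip
L_e = K·L = 1 × 142 = 142.0 in
Required I = P_cr·L_e²/(π²E) = 1.246×10^5 × 142.0² / (π² × 1.68×10^7) = 15.15 in⁴
Solid circle: I = πd⁴/64  ⇒  d = (64I/π)^(1/4) = (64×15.15/π)^(1/4) = 4.19 in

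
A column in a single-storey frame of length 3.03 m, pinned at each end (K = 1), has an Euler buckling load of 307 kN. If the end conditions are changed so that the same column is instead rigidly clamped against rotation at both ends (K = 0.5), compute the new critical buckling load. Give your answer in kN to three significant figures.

P_cr ∝ 1/K², so P_cr,new = P_cr,old × (K_old/K_new)² = 307 × (1/0.5)²
= 307 × 4.000 = 1230 kN

P_cr ≈ 1230 kN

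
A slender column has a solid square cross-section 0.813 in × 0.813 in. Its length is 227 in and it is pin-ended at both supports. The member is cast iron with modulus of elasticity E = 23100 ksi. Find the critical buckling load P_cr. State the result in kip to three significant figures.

I = a⁴/12 = 0.813⁴/12 = 3.641×10^-2 in⁴
Effective length L_e = K·L = 1 × 227 = 227.0 in
P_cr = π²EI / L_e² = π² × 23100×10³ × 3.641×10^-2 / 227.0² = 161.1 lb

P_cr ≈ 0.161 kip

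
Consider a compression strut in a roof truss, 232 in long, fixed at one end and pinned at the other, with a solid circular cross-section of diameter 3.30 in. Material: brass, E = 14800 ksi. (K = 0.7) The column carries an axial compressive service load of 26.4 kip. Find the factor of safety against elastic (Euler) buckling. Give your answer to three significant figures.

I = πd⁴/64 = π×3.30⁴/64 = 5.821 in⁴
Effective length L_e = K·L = 0.7 × 232 = 162.4 in
P_cr = π²EI / L_e² = π² × 14800×10³ × 5.821 / 162.4² = 3.224×10^4 lb
Factor of safety n = P_cr / P = 32.241 / 26.4 = 1.22

n ≈ 1.22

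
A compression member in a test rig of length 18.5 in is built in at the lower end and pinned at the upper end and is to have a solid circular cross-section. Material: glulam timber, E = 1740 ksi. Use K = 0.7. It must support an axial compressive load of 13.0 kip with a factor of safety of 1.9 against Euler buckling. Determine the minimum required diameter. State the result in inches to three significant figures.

Required P_cr = n·P = 1.9 × 13.0 = 24.70 kip
L_e = K·L = 0.7 × 18.5 = 12.95 in
Required I = P_cr·L_e²/(π²E) = 2.470×10^4 × 12.95² / (π² × 1.74×10^6) = 0.2412 in⁴
Solid circle: I = πd⁴/64  ⇒  d = (64I/π)^(1/4) = (64×0.2412/π)^(1/4) = 1.49 in

d ≈ 1.49 in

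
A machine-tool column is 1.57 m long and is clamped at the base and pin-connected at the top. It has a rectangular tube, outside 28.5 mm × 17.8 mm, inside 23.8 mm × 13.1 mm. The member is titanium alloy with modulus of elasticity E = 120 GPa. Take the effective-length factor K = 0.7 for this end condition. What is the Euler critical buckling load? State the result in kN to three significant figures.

P_cr ≈ 8.76 kN

Weak-axis I_min = (h_o·b_o³ − h_i·b_i³)/12 with b_o = 17.8, b_i = 13.10 mm (shorter outer/inner sides).
I_min = (28.5×17.8³ − 23.80×13.10³)/12 = 8.936×10^3 mm⁴
I = 8.936×10^3 mm⁴ = 8.936×10^-9 m⁴
Effective length L_e = K·L = 0.7 × 1.57 = 1.099 m
P_cr = π²EI / L_e² = π² × 120×10⁹ × 8.936×10^-9 / 1.099² = 8.762×10^3 N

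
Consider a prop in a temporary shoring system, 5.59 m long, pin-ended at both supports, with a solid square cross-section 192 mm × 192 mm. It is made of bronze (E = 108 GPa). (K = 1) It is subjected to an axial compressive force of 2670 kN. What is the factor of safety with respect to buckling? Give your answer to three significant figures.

I = a⁴/12 = 192⁴/12 = 1.132×10^8 mm⁴
I = 1.132×10^8 mm⁴ = 1.132×10^-4 m⁴
Effective length L_e = K·L = 1 × 5.59 = 5.590 m
P_cr = π²EI / L_e² = π² × 108×10⁹ × 1.132×10^-4 / 5.590² = 3.863×10^6 N
Factor of safety n = P_cr / P = 3863.0 / 2670 = 1.45

n ≈ 1.45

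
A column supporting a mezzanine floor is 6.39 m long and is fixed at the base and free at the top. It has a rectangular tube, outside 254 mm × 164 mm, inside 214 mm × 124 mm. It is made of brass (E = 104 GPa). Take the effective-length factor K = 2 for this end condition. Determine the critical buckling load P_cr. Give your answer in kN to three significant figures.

Weak-axis I_min = (h_o·b_o³ − h_i·b_i³)/12 with b_o = 164, b_i = 124.0 mm (shorter outer/inner sides).
I_min = (254×164³ − 214.0×124.0³)/12 = 5.936×10^7 mm⁴
I = 5.936×10^7 mm⁴ = 5.936×10^-5 m⁴
Effective length L_e = K·L = 2 × 6.39 = 12.78 m
P_cr = π²EI / L_e² = π² × 104×10⁹ × 5.936×10^-5 / 12.78² = 3.731×10^5 N

P_cr ≈ 373 kN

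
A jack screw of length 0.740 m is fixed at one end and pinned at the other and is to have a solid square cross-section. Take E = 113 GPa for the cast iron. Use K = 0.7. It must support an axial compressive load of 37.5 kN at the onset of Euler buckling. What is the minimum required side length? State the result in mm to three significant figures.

L_e = K·L = 0.7 × 0.740 = 0.5180 m
Required I = P_cr·L_e²/(π²E) = 3.750×10^4 × 0.5180² / (π² × 1.13×10^11) = 9.022×10^-9 m⁴
I_req = 9.022×10^3 mm⁴
Solid square: I = a⁴/12  ⇒  a = (12I)^(1/4) = (12×9.022×10^3)^(1/4) = 18.1 mm

a ≈ 18.1 mm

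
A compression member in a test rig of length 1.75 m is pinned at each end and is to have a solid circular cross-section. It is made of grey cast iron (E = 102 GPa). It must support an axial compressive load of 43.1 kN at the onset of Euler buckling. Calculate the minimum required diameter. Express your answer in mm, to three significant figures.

d ≈ 40.4 mm

L_e = K·L = 1 × 1.75 = 1.750 m
Required I = P_cr·L_e²/(π²E) = 4.310×10^4 × 1.750² / (π² × 1.02×10^11) = 1.311×10^-7 m⁴
I_req = 1.311×10^5 mm⁴
Solid circle: I = πd⁴/64  ⇒  d = (64I/π)^(1/4) = (64×1.311×10^5/π)^(1/4) = 40.4 mm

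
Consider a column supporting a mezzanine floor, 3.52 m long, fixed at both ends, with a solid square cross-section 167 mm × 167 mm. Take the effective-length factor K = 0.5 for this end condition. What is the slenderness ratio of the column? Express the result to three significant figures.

λ ≈ 36.5

For a square r = a/√12 = 167/√12 = 48.21 mm
L_e = K·L = 0.5 × 3.52 m = 1.760 m = 1760.0 mm
λ = L_e / r_min = 1760.0 / 48.21 = 36.5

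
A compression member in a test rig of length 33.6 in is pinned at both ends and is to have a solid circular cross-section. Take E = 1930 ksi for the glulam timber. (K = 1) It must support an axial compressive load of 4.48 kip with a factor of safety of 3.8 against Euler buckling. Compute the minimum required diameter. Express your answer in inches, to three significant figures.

Required P_cr = n·P = 3.8 × 4.48 = 17.02 kip
L_e = K·L = 1 × 33.6 = 33.60 in
Required I = P_cr·L_e²/(π²E) = 1.702×10^4 × 33.60² / (π² × 1.93×10^6) = 1.009 in⁴
Solid circle: I = πd⁴/64  ⇒  d = (64I/π)^(1/4) = (64×1.009/π)^(1/4) = 2.13 in

d ≈ 2.13 in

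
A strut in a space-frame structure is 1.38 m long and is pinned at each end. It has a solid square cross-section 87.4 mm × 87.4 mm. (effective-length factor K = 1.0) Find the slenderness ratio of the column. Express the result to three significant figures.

λ ≈ 54.7

For a square r = a/√12 = 87.4/√12 = 25.23 mm
L_e = K·L = 1 × 1.38 m = 1.380 m = 1380.0 mm
λ = L_e / r_min = 1380.0 / 25.23 = 54.7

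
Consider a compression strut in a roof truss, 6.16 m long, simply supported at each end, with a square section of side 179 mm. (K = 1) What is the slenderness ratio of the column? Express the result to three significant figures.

For a square r = a/√12 = 179/√12 = 51.67 mm
L_e = K·L = 1 × 6.16 m = 6.160 m = 6160.0 mm
λ = L_e / r_min = 6160.0 / 51.67 = 119

λ ≈ 119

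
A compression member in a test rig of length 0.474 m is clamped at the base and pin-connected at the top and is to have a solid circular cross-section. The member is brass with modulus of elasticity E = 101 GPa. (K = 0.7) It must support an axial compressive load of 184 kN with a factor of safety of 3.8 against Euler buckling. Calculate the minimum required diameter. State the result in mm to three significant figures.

Required P_cr = n·P = 3.8 × 184 = 699.2 kN
L_e = K·L = 0.7 × 0.474 = 0.3318 m
Required I = P_cr·L_e²/(π²E) = 6.992×10^5 × 0.3318² / (π² × 1.01×10^11) = 7.722×10^-8 m⁴
I_req = 7.722×10^4 mm⁴
Solid circle: I = πd⁴/64  ⇒  d = (64I/π)^(1/4) = (64×7.722×10^4/π)^(1/4) = 35.4 mm

d ≈ 35.4 mm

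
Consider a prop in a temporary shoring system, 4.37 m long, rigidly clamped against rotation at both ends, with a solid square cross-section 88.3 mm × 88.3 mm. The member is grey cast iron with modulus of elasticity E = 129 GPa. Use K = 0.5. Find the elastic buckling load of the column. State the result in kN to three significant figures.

I = a⁴/12 = 88.3⁴/12 = 5.066×10^6 mm⁴
I = 5.066×10^6 mm⁴ = 5.066×10^-6 m⁴
Effective length L_e = K·L = 0.5 × 4.37 = 2.185 m
P_cr = π²EI / L_e² = π² × 129×10⁹ × 5.066×10^-6 / 2.185² = 1.351×10^6 N

P_cr ≈ 1350 kN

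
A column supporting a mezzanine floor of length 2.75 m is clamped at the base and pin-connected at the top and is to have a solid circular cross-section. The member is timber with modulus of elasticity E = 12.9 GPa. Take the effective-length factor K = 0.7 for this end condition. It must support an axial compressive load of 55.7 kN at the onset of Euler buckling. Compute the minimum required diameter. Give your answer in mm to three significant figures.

d ≈ 75.8 mm

L_e = K·L = 0.7 × 2.75 = 1.925 m
Required I = P_cr·L_e²/(π²E) = 5.570×10^4 × 1.925² / (π² × 1.29×10^10) = 1.621×10^-6 m⁴
I_req = 1.621×10^6 mm⁴
Solid circle: I = πd⁴/64  ⇒  d = (64I/π)^(1/4) = (64×1.621×10^6/π)^(1/4) = 75.8 mm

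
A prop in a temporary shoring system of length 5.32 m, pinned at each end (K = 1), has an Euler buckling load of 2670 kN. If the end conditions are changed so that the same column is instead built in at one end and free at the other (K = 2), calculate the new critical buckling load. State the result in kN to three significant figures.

P_cr ≈ 668 kN

P_cr ∝ 1/K², so P_cr,new = P_cr,old × (K_old/K_new)² = 2670 × (1/2)²
= 2670 × 0.2500 = 668 kN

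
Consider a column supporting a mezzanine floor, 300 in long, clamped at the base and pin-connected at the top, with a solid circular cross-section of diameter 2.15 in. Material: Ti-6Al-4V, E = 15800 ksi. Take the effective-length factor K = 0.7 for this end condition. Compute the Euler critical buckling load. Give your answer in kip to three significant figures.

P_cr ≈ 3.71 kip

I = πd⁴/64 = π×2.15⁴/64 = 1.049 in⁴
Effective length L_e = K·L = 0.7 × 300 = 210.0 in
P_cr = π²EI / L_e² = π² × 15800×10³ × 1.049 / 210.0² = 3.709×10^3 lb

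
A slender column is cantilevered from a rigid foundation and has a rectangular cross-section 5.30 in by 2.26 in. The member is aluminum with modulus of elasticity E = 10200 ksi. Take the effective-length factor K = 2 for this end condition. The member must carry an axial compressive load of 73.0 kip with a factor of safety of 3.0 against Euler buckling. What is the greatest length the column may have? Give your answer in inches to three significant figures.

L_max ≈ 24.2 in

Buckling occurs about the weak axis: I_min = h·b³/12 with b = 2.26 in (the shorter side).
I_min = 5.30×2.26³/12 = 5.098 in⁴
Required critical load P_cr = n·P = 3.0 × 73.0 = 219.0 kip = 2.190×10^5 lb
From P_cr = π²EI/(K·L)²:  L = (1/K)·√(π²EI/P_cr) = (1/2)·√(π²×1.02×10^7×5.098/2.190×10^5)
L = 24.2 in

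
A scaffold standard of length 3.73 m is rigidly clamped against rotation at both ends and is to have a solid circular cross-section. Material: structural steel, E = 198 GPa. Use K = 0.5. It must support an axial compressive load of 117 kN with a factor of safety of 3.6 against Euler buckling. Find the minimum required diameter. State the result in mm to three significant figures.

d ≈ 62.5 mm

Required P_cr = n·P = 3.6 × 117 = 421.2 kN
L_e = K·L = 0.5 × 3.73 = 1.865 m
Required I = P_cr·L_e²/(π²E) = 4.212×10^5 × 1.865² / (π² × 1.98×10^11) = 7.497×10^-7 m⁴
I_req = 7.497×10^5 mm⁴
Solid circle: I = πd⁴/64  ⇒  d = (64I/π)^(1/4) = (64×7.497×10^5/π)^(1/4) = 62.5 mm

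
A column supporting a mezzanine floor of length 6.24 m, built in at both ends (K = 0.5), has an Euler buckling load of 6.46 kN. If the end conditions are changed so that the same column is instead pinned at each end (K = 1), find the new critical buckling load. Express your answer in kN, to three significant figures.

P_cr ≈ 1.62 kN

P_cr ∝ 1/K², so P_cr,new = P_cr,old × (K_old/K_new)² = 6.46 × (0.5/1)²
= 6.46 × 0.2500 = 1.62 kN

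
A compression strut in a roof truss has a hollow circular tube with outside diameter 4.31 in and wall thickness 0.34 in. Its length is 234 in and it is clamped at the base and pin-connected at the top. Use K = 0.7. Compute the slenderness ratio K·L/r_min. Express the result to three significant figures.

Inner diameter d_i = 4.31 − 2×0.34 = 3.630 in
I = π(d_o⁴ − d_i⁴)/64 = π(4.31⁴ − 3.630⁴)/64 = 8.416 in⁴
A = 4.241 in²;  r_min = √(I/A) = √(8.416/4.241) = 1.409 in
L_e = K·L = 0.7 × 234 = 163.8 in
λ = L_e / r_min = 163.80 / 1.409 = 116

λ ≈ 116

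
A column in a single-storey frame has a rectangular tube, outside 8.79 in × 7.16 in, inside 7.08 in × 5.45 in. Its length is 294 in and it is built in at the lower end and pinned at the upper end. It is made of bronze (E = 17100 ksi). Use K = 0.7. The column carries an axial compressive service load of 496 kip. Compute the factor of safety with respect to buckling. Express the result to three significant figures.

Weak-axis I_min = (h_o·b_o³ − h_i·b_i³)/12 with b_o = 7.16, b_i = 5.450 in (shorter outer/inner sides).
I_min = (8.79×7.16³ − 7.080×5.450³)/12 = 173.4 in⁴
Effective length L_e = K·L = 0.7 × 294 = 205.8 in
P_cr = π²EI / L_e² = π² × 17100×10³ × 173.4 / 205.8² = 6.908×10^5 lb
Factor of safety n = P_cr / P = 690.82 / 496 = 1.39

n ≈ 1.39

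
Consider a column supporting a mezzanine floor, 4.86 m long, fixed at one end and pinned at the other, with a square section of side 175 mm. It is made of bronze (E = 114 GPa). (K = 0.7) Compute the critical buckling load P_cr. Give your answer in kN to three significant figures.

P_cr ≈ 7600 kN

I = a⁴/12 = 175⁴/12 = 7.816×10^7 mm⁴
I = 7.816×10^7 mm⁴ = 7.816×10^-5 m⁴
Effective length L_e = K·L = 0.7 × 4.86 = 3.402 m
P_cr = π²EI / L_e² = π² × 114×10⁹ × 7.816×10^-5 / 3.402² = 7.598×10^6 N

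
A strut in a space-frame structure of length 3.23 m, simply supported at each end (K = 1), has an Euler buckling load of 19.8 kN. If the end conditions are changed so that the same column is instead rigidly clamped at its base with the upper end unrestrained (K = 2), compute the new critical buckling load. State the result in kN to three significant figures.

P_cr ∝ 1/K², so P_cr,new = P_cr,old × (K_old/K_new)² = 19.8 × (1/2)²
= 19.8 × 0.2500 = 4.95 kN

P_cr ≈ 4.95 kN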